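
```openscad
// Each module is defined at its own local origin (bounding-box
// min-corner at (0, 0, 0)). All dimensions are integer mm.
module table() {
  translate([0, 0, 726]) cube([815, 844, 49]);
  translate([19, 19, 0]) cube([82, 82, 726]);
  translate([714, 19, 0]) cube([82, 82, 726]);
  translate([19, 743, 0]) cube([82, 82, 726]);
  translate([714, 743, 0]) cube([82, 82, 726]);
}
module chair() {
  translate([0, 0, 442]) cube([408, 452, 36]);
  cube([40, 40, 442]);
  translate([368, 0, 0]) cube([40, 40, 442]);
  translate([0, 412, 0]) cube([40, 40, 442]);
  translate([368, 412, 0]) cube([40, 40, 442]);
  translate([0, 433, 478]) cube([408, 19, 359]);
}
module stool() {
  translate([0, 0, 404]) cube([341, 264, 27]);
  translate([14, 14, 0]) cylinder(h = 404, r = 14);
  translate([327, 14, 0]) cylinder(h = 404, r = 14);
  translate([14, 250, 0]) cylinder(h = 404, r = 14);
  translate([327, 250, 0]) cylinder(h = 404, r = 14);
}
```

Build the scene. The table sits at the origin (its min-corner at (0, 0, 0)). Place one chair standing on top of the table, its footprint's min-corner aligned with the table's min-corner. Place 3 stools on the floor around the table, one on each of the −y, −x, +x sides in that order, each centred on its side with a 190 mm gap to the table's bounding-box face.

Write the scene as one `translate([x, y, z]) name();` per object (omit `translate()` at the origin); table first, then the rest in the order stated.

table();
translate([0, 0, 775]) chair();
translate([237, -454, 0]) stool();
translate([-531, 290, 0]) stool();
translate([1005, 290, 0]) stool();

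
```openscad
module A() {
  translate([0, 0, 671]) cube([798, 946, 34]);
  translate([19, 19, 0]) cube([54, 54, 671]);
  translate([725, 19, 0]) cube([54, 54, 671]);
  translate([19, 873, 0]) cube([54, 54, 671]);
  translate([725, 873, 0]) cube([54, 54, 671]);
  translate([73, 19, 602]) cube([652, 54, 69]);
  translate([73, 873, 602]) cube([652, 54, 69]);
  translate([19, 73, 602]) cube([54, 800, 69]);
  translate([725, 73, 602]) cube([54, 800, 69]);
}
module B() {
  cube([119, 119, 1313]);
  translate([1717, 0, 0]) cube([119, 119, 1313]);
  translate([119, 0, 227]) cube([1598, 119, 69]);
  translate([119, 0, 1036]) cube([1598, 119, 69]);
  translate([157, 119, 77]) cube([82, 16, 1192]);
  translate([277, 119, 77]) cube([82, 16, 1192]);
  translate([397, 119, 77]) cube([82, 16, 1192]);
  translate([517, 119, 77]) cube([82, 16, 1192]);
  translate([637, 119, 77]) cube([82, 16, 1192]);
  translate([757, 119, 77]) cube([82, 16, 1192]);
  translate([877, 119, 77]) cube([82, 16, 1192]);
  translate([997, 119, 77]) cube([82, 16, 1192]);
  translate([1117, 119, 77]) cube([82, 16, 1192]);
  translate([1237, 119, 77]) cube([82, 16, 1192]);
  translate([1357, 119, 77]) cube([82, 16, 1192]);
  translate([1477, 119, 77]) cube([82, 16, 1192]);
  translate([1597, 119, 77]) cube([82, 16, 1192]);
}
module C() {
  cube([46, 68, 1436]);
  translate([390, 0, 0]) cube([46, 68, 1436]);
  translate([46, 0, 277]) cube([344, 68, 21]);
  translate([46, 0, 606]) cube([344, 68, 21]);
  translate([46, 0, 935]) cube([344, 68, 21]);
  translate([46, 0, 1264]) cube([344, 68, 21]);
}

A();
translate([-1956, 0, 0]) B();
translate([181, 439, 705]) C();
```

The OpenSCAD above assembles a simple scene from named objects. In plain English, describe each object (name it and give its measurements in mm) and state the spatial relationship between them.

A is a table: top 798 mm (x) × 946 mm (y), 34 mm thick, upper face at z = 705 mm, on four 54×54 mm square legs, each inset 19 mm from the nearest pair of top edges, running from z = 0 to the bottom of the top. Four apron rails, 54 mm thick and 69 mm tall, run between adjacent legs with their top edges flush with the underside of the top and their outer faces flush with the legs' outer faces.

B is a fence section. Two 119×119 mm posts, 1313 mm tall, stand on the floor with a clear span of 1598 mm between their inner faces. Two horizontal rails of 119×69 mm section span the gap between the posts with their undersides at z = 227 mm and z = 1036 mm, flush with the posts' −y face. 13 pickets, each 82 mm wide, 16 mm thick and 1192 mm tall, are fixed to the +y face of the rails with their bottoms at z = 77 mm, evenly spaced across the span with equal gaps (rounded down to the nearest mm) at the −x end and between each pair — any rounding remainder accumulates at the +x end.

C is a wooden ladder with two side rails of 46×68 mm section and 1436 mm height, set 436 mm apart overall. Between them run 4 rectangular rungs (68 mm deep, 21 mm thick), front faces flush with the rails' −y face. The bottom of the first rung is 277 mm above the floor and each subsequent rung is 329 mm higher than the one below.

The fence section is on the floor beside the table on its −x side. The ladder is on top of the table, centred.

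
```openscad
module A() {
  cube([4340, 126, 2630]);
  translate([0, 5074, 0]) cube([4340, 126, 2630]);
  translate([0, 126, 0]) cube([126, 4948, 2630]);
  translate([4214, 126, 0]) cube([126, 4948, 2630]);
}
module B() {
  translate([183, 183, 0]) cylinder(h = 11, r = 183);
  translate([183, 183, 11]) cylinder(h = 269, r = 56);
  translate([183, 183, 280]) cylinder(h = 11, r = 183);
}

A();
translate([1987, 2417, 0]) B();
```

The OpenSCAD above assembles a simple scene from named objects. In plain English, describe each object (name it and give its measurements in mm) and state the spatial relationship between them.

A is a box-shaped house frame (walls only): outside footprint 4340×5200 mm, wall height 2630 mm, wall thickness 126 mm. The two y-facing walls run the full x-width; the two x-facing walls fit between the inner faces of the y-facing walls.

B is a spool: two coaxial disc flanges of radius 183 mm and thickness 11 mm, joined by a core cylinder of radius 56 mm and height 269 mm. The lower flange rests on z = 0 and the three cylinders share a vertical axis.

The spool sits inside the house frame, centred.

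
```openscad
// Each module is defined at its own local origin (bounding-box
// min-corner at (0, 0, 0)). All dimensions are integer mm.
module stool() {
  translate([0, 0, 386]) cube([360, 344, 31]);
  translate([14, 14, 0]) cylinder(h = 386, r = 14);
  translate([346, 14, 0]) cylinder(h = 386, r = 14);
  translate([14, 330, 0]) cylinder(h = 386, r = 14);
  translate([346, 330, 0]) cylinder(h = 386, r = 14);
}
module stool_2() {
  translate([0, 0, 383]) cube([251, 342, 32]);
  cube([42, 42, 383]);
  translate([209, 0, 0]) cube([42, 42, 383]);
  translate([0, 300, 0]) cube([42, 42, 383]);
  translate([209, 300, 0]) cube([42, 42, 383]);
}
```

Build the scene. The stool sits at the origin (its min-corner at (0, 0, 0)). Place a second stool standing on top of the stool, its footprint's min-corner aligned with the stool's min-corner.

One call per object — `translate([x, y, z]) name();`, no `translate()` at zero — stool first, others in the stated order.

stool();
translate([0, 0, 417]) stool_2();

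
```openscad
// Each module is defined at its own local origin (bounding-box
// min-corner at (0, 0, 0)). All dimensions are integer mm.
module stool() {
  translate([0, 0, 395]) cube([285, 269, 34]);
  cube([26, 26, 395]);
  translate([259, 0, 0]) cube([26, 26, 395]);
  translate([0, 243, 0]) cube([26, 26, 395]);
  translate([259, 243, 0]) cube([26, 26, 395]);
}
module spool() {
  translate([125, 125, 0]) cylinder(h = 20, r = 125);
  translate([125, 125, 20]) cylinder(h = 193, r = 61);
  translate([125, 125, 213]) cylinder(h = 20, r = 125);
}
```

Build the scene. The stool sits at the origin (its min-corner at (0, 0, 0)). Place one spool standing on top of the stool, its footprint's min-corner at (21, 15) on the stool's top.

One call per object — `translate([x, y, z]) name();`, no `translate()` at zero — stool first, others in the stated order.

stool();
translate([21, 15, 429]) spool();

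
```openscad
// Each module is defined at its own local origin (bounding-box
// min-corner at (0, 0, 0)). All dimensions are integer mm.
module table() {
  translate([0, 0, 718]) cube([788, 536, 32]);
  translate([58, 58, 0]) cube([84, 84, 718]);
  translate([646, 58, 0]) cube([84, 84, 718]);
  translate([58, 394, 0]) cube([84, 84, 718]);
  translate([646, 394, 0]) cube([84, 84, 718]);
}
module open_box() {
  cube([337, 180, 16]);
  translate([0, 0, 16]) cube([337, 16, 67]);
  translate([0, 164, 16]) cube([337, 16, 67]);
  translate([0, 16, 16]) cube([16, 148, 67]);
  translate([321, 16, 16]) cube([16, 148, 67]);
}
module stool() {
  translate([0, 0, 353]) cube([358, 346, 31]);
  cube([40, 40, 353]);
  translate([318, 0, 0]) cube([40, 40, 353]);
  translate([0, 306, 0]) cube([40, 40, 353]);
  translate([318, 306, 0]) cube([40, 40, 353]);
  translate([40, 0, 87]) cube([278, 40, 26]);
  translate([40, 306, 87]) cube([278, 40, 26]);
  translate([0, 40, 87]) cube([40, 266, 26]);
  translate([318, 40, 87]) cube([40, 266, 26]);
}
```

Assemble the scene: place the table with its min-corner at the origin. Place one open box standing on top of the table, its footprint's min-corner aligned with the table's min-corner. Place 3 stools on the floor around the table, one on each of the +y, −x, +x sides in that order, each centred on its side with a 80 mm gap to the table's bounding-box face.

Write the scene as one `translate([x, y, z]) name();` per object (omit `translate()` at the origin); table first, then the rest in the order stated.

table();
translate([0, 0, 750]) open_box();
translate([215, 616, 0]) stool();
translate([-438, 95, 0]) stool();
translate([868, 95, 0]) stool();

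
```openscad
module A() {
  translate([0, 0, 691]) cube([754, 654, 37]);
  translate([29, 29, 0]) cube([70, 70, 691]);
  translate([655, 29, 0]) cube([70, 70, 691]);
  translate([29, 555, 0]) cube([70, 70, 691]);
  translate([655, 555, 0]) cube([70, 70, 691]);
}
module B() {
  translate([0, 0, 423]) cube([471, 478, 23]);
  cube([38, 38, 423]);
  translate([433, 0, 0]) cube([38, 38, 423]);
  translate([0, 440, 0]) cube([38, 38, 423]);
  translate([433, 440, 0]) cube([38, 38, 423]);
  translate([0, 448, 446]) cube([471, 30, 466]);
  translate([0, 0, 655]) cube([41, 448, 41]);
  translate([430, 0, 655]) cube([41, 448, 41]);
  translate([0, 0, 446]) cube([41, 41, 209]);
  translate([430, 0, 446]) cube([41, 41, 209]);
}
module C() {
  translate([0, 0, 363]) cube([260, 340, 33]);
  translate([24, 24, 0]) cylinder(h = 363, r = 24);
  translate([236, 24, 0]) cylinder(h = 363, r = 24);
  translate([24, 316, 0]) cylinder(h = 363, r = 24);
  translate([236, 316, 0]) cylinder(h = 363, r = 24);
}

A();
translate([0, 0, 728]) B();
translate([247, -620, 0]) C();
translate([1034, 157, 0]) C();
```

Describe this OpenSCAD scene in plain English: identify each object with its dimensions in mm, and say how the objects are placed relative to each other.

A is a table: top 754 mm (x) × 654 mm (y), 37 mm thick, upper face at z = 728 mm, on four 70×70 mm square legs, each inset 29 mm from the nearest pair of top edges, running from z = 0 to the bottom of the top.

B is a chair. The seat is a 471×478×23 mm slab with its top at z = 446 mm, on four 38×38 mm corner legs (flush with the seat edges, standing on z = 0). A flat backrest 30 mm thick, 466 mm tall, spans the full seat width and rises from the seat top along its +y edge, rear face flush with the rear of the seat. Two armrests of 41×41 mm section run along each side from the seat's front edge to the front of the backrest, top faces 250 mm above the seat top and outer faces flush with the seat's x-edges; a 41×41 mm post under the front of each armrest stands on the seat at the front corner.

C is a four-legged stool. The seat is 260×340 mm, 33 mm thick, top at z = 396 mm. It stands on four round legs, each 48 mm in diameter, from z = 0 to the seat underside, each leg's axis is inset half a diameter from the nearest pair of seat edges (so the leg's bounding box is flush with the corner).

The chair is on top of the table. Two stools sit around the table at the −y, +x sides.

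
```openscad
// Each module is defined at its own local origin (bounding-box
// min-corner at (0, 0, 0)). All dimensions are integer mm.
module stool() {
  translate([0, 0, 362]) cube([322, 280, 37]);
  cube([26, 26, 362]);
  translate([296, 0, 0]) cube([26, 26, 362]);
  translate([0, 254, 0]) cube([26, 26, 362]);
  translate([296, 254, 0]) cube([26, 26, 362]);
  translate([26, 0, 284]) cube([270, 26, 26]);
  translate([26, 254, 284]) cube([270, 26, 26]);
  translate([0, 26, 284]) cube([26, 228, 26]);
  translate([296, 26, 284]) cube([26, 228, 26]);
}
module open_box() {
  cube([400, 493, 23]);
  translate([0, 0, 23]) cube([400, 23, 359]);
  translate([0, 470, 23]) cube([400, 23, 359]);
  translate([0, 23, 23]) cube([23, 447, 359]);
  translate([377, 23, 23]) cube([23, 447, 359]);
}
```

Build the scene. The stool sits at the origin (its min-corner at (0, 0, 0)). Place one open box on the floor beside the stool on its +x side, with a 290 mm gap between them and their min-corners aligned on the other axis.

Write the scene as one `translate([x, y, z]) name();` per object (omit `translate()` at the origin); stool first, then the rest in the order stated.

stool();
translate([612, 0, 0]) open_box();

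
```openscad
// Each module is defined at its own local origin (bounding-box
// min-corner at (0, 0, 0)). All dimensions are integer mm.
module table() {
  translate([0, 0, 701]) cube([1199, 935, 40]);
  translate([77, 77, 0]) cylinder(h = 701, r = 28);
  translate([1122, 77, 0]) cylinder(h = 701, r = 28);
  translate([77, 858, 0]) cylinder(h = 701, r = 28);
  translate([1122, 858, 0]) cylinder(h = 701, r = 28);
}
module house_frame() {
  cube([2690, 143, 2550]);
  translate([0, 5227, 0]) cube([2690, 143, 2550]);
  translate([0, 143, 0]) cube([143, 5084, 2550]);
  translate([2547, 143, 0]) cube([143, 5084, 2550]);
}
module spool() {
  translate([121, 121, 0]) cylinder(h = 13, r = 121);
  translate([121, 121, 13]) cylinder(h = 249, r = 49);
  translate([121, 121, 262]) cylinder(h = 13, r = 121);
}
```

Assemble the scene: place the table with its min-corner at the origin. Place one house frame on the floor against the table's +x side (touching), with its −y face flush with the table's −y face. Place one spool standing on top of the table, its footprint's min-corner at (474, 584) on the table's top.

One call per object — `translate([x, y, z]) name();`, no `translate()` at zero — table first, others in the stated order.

table();
translate([1199, 0, 0]) house_frame();
translate([474, 584, 741]) spool();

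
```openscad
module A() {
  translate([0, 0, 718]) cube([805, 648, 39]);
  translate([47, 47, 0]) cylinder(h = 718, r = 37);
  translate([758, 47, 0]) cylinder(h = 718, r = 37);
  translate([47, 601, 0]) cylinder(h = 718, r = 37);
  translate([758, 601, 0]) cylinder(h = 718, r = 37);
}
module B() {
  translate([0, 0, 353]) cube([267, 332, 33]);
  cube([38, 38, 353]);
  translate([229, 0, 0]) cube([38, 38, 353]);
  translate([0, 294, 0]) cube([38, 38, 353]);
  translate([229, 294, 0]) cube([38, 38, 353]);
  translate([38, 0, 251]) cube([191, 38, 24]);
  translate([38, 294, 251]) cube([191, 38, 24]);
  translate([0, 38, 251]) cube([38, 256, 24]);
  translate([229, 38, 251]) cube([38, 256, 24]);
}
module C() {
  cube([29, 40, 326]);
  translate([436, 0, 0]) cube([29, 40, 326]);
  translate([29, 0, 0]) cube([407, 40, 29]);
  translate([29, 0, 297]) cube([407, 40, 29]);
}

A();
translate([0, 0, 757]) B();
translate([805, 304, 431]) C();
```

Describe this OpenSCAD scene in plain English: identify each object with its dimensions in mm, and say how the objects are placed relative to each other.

A is a table: top 805 mm (x) × 648 mm (y), 39 mm thick, upper face at z = 757 mm, on four round legs of 74 mm diameter, each leg's bounding box inset 10 mm from the nearest pair of top edges, running from z = 0 to the bottom of the top.

B is a four-legged stool. The seat is a 267×332×33 mm slab whose top surface is at z = 386 mm; four square legs, each 38×38 mm in cross-section, run from the floor (z = 0) to the underside of the seat, each flush with a corner of the seat. Four stretchers, 38 mm wide and 24 mm tall, connect adjacent legs with their undersides at z = 251 mm, each running between the inner faces of the legs it joins and aligned with the legs' outer faces on the other axis.

C is a rectangular picture frame lying in the x–z plane (depth along y). The opening is 407 mm wide (x) by 268 mm tall (z), surrounded by a border 29 mm wide on all four sides. The frame is 40 mm deep and is made of two full-height vertical stiles with two horizontal rails fitted between them.

The stool is on top of the table. The picture frame is beside the table with their tops flush at z = 757.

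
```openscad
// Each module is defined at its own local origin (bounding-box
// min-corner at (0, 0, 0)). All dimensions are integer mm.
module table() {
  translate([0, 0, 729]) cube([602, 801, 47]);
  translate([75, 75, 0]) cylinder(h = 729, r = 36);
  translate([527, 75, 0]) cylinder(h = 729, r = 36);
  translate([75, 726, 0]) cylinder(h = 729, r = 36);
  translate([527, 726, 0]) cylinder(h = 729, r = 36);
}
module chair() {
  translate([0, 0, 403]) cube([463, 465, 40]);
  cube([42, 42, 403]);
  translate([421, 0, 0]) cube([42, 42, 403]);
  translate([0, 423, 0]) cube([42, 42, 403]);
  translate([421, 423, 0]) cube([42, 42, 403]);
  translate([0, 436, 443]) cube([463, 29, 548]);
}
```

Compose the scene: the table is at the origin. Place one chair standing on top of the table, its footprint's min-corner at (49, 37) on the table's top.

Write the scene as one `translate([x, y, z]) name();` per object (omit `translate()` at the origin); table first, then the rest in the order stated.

table();
translate([49, 37, 776]) chair();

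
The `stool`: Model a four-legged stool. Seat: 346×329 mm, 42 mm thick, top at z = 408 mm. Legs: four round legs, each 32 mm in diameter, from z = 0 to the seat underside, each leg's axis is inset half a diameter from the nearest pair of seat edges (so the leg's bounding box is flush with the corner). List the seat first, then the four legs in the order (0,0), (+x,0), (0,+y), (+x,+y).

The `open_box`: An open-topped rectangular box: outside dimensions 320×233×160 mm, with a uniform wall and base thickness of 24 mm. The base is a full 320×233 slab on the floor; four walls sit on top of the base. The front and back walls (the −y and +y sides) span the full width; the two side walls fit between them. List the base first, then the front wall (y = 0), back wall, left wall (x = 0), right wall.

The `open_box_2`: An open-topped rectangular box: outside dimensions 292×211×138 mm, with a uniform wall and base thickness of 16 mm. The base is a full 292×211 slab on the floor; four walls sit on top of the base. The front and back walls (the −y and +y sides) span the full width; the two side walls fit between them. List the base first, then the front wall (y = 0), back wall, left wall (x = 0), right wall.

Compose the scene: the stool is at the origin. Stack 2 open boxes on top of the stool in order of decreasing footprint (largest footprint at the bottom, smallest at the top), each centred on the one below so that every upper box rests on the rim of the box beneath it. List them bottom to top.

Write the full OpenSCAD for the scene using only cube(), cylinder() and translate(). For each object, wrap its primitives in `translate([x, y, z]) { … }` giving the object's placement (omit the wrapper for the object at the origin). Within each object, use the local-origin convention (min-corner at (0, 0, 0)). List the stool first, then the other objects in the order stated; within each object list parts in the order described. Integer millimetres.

translate([0, 0, 366]) cube([346, 329, 42]);
translate([16, 16, 0]) cylinder(h = 366, r = 16);
translate([330, 16, 0]) cylinder(h = 366, r = 16);
translate([16, 313, 0]) cylinder(h = 366, r = 16);
translate([330, 313, 0]) cylinder(h = 366, r = 16);
translate([13, 48, 408]) {
  cube([320, 233, 24]);
  translate([0, 0, 24]) cube([320, 24, 136]);
  translate([0, 209, 24]) cube([320, 24, 136]);
  translate([0, 24, 24]) cube([24, 185, 136]);
  translate([296, 24, 24]) cube([24, 185, 136]);
}
translate([27, 59, 568]) {
  cube([292, 211, 16]);
  translate([0, 0, 16]) cube([292, 16, 122]);
  translate([0, 195, 16]) cube([292, 16, 122]);
  translate([0, 16, 16]) cube([16, 179, 122]);
  translate([276, 16, 16]) cube([16, 179, 122]);
}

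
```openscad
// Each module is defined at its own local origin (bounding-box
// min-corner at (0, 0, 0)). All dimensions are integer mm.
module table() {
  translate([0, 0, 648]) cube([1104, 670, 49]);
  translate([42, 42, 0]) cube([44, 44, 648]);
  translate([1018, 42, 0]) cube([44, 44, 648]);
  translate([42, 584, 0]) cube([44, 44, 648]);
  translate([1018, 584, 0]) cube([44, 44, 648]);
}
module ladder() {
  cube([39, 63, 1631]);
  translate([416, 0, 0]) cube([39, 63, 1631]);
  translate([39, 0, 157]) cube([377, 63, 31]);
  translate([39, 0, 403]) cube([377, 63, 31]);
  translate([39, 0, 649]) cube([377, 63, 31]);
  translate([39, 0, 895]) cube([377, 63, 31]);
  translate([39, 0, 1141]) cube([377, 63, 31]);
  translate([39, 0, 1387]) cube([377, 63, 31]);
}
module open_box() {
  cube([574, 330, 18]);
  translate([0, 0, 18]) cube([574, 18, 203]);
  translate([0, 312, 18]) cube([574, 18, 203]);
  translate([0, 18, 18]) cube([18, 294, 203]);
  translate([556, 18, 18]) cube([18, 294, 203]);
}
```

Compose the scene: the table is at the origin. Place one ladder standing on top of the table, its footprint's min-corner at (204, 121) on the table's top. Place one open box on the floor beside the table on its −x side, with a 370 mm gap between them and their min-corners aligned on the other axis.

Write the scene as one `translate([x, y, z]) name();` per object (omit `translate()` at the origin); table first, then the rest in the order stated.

table();
translate([204, 121, 697]) ladder();
translate([-944, 0, 0]) open_box();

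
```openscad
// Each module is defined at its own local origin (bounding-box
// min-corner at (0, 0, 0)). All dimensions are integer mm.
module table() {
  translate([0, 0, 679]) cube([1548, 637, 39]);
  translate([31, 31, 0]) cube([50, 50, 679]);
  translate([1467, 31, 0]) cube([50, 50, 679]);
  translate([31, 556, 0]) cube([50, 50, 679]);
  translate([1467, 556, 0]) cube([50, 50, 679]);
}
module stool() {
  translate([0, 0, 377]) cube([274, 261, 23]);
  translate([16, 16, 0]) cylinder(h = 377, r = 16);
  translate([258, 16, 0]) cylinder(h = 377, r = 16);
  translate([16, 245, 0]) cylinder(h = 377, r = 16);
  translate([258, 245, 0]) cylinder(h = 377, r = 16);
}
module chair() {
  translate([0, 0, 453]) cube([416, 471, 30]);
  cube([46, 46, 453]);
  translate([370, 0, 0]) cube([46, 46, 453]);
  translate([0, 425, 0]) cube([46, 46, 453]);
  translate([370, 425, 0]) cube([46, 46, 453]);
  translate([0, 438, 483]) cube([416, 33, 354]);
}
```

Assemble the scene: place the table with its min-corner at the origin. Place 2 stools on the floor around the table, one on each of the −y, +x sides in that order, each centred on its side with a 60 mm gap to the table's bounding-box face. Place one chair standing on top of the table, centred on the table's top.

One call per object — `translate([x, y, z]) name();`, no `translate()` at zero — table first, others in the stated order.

table();
translate([637, -321, 0]) stool();
translate([1608, 188, 0]) stool();
translate([566, 83, 718]) chair();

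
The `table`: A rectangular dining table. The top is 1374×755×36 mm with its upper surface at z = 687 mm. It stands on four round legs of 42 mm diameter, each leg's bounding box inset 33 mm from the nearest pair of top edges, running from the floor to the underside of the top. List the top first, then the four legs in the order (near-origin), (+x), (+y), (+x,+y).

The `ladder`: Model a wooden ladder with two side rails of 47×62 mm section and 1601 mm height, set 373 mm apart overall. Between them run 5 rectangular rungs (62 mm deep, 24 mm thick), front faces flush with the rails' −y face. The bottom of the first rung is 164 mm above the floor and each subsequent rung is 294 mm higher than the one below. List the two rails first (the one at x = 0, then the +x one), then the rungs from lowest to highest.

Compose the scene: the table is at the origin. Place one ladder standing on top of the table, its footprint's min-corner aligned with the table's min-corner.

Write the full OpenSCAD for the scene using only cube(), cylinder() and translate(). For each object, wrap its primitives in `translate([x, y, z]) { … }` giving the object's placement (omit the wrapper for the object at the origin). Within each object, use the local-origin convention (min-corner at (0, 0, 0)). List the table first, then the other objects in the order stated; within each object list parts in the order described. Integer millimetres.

translate([0, 0, 651]) cube([1374, 755, 36]);
translate([54, 54, 0]) cylinder(h = 651, r = 21);
translate([1320, 54, 0]) cylinder(h = 651, r = 21);
translate([54, 701, 0]) cylinder(h = 651, r = 21);
translate([1320, 701, 0]) cylinder(h = 651, r = 21);
translate([0, 0, 687]) {
  cube([47, 62, 1601]);
  translate([326, 0, 0]) cube([47, 62, 1601]);
  translate([47, 0, 164]) cube([279, 62, 24]);
  translate([47, 0, 458]) cube([279, 62, 24]);
  translate([47, 0, 752]) cube([279, 62, 24]);
  translate([47, 0, 1046]) cube([279, 62, 24]);
  translate([47, 0, 1340]) cube([279, 62, 24]);
}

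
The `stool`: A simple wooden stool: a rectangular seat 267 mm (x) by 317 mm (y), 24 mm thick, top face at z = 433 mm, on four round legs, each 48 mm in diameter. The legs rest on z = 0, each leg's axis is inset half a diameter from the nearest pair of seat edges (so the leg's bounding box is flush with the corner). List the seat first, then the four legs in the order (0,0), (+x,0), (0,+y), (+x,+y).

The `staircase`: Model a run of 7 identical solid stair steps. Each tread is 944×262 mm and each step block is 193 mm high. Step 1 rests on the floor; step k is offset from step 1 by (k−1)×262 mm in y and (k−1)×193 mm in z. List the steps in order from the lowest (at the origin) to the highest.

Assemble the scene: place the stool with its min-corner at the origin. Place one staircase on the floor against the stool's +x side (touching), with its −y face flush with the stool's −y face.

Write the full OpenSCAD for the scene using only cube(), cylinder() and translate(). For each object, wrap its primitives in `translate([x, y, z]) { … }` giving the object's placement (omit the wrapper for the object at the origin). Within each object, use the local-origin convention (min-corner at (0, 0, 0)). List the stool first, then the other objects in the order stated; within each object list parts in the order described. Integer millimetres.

translate([0, 0, 409]) cube([267, 317, 24]);
translate([24, 24, 0]) cylinder(h = 409, r = 24);
translate([243, 24, 0]) cylinder(h = 409, r = 24);
translate([24, 293, 0]) cylinder(h = 409, r = 24);
translate([243, 293, 0]) cylinder(h = 409, r = 24);
translate([267, 0, 0]) {
  cube([944, 262, 193]);
  translate([0, 262, 193]) cube([944, 262, 193]);
  translate([0, 524, 386]) cube([944, 262, 193]);
  translate([0, 786, 579]) cube([944, 262, 193]);
  translate([0, 1048, 772]) cube([944, 262, 193]);
  translate([0, 1310, 965]) cube([944, 262, 193]);
  translate([0, 1572, 1158]) cube([944, 262, 193]);
}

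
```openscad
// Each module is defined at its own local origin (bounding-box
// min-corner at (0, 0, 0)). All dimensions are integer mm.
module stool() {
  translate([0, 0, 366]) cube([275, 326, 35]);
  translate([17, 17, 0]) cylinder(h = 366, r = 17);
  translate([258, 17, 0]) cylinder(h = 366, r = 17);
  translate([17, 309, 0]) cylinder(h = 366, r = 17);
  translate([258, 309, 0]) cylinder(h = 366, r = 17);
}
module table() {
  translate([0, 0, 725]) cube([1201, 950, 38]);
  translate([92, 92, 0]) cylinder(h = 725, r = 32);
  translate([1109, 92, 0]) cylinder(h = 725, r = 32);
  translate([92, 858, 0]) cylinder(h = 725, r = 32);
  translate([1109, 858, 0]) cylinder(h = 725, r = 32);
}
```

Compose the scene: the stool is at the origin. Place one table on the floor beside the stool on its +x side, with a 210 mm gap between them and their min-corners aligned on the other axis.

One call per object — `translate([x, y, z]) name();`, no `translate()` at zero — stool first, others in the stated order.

stool();
translate([485, 0, 0]) table();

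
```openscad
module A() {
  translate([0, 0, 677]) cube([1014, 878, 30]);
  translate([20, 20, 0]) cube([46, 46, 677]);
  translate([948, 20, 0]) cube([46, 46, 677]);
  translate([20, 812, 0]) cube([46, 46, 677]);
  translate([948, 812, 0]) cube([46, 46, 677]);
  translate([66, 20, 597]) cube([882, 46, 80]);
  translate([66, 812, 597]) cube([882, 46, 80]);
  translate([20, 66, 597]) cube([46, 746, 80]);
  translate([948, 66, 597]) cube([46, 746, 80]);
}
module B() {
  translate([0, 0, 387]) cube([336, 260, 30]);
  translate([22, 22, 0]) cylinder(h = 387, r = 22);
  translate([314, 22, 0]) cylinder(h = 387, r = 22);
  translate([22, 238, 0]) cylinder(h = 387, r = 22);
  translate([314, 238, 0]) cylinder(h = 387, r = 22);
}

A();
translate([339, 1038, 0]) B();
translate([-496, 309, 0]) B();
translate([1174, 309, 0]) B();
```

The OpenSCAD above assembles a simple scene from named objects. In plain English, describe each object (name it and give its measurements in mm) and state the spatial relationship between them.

A is a table: top 1014 mm (x) × 878 mm (y), 30 mm thick, upper face at z = 707 mm, on four 46×46 mm square legs, each inset 20 mm from the nearest pair of top edges, running from z = 0 to the bottom of the top. Four apron rails, 46 mm thick and 80 mm tall, run between adjacent legs with their top edges flush with the underside of the top and their outer faces flush with the legs' outer faces.

B is a four-legged stool. The seat is 336×260 mm, 30 mm thick, top at z = 417 mm. It stands on four round legs, each 44 mm in diameter, from z = 0 to the seat underside, each leg's axis is inset half a diameter from the nearest pair of seat edges (so the leg's bounding box is flush with the corner).

Three stools sit around the table at the +y, −x, +x sides.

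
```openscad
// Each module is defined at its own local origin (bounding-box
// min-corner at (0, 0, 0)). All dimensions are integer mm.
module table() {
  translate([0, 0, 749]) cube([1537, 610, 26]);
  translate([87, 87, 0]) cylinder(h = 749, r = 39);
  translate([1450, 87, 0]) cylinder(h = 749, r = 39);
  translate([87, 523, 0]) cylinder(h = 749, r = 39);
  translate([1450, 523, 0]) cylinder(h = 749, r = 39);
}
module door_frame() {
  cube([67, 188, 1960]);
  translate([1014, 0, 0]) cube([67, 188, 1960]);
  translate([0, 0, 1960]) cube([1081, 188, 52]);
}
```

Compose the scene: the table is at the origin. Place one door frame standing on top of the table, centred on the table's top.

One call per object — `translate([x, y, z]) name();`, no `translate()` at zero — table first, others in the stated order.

table();
translate([228, 211, 775]) door_frame();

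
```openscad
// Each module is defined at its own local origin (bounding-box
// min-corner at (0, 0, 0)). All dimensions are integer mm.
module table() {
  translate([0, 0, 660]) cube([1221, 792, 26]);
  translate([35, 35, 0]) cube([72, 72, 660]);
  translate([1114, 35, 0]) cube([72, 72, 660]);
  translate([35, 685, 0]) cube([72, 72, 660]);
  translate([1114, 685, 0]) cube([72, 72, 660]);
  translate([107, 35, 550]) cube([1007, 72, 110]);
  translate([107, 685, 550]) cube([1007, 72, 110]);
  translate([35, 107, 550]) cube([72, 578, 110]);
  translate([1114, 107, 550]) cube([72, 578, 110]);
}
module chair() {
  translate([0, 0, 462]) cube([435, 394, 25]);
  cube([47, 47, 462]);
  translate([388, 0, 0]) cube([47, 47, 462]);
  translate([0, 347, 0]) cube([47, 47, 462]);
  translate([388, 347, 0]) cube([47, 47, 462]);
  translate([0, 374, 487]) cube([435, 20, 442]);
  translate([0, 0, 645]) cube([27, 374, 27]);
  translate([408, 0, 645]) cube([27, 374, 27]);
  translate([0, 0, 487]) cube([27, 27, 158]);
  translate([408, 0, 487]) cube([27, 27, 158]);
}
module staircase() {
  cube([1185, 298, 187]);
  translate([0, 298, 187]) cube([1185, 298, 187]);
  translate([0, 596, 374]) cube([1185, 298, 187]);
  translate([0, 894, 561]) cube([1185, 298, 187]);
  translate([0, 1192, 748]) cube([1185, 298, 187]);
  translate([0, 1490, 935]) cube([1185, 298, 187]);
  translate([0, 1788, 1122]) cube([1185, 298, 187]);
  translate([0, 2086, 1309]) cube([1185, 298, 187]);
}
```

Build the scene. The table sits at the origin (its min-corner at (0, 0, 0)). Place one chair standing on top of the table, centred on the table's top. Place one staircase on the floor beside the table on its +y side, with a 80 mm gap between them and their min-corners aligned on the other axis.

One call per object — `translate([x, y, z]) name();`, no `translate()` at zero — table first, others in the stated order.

table();
translate([393, 199, 686]) chair();
translate([0, 872, 0]) staircase();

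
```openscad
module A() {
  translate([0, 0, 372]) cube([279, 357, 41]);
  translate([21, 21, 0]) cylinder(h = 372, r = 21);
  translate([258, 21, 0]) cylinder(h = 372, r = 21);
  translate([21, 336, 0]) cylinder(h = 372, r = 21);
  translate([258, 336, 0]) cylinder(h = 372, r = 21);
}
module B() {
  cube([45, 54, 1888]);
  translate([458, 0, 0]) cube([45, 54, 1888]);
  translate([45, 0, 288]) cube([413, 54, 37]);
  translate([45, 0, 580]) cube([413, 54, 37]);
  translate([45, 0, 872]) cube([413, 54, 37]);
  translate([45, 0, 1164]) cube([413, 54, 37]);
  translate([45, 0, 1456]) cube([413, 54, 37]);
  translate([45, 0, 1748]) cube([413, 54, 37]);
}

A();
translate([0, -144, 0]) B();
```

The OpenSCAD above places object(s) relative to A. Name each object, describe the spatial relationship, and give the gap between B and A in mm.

The ladder's nearest face is 90 mm from the stool's −y face.

A is a stool. B is a ladder. The ladder is on the floor beside the stool on its −y side. The gap between the ladder and the stool is 90 mm.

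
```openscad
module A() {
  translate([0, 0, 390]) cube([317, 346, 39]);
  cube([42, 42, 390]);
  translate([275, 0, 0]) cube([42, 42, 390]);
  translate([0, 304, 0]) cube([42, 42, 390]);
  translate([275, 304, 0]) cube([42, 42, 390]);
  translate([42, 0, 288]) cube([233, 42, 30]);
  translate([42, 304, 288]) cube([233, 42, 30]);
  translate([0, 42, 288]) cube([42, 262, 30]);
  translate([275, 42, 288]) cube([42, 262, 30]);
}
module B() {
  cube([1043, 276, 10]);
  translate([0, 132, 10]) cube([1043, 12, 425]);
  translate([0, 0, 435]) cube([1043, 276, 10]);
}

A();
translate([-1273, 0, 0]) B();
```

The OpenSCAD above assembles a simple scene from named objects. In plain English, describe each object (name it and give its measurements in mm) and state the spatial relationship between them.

A is a four-legged stool. The seat is 317×346 mm, 39 mm thick, top at z = 429 mm. It stands on four square legs, each 42×42 mm in cross-section, from z = 0 to the seat underside, each flush with a corner of the seat. Four stretchers, 42 mm wide and 30 mm tall, connect adjacent legs with their undersides at z = 288 mm, each running between the inner faces of the legs it joins and aligned with the legs' outer faces on the other axis.

B is an I-beam lying along x, 1043 mm long. Overall section height 445 mm. Two flanges 276 mm wide (y) and 10 mm thick, one on the floor and one at the top; a web 12 mm thick runs between them, centred on the flange width.

The I-beam is on the floor beside the stool on its −x side.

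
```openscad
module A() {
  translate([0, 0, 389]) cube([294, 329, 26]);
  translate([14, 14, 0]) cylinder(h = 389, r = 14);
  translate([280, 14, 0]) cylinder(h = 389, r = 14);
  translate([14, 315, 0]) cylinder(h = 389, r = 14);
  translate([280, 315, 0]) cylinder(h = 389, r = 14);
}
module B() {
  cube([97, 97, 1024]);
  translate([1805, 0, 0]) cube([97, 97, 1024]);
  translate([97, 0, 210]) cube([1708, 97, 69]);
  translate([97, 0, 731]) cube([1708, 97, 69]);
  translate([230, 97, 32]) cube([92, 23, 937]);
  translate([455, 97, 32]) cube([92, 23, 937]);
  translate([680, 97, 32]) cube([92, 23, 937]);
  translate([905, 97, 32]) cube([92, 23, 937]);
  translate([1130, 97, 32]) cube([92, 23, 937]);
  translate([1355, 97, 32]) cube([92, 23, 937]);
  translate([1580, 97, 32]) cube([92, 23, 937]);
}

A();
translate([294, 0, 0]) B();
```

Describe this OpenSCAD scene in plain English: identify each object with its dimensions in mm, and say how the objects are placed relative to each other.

A is a simple wooden stool: a rectangular seat 294 mm (x) by 329 mm (y), 26 mm thick, top face at z = 415 mm, on four round legs, each 28 mm in diameter. The legs rest on z = 0, each leg's axis is inset half a diameter from the nearest pair of seat edges (so the leg's bounding box is flush with the corner).

B is a fence section. Two 97×97 mm posts, 1024 mm tall, stand on the floor with a clear span of 1708 mm between their inner faces. Two horizontal rails of 97×69 mm section span the gap between the posts with their undersides at z = 210 mm and z = 731 mm, flush with the posts' −y face. 7 pickets, each 92 mm wide, 23 mm thick and 937 mm tall, are fixed to the +y face of the rails with their bottoms at z = 32 mm, evenly spaced across the span with equal gaps (rounded down to the nearest mm) at the −x end and between each pair — any rounding remainder accumulates at the +x end.

The fence section is against the stool's +x side, with their −y faces flush.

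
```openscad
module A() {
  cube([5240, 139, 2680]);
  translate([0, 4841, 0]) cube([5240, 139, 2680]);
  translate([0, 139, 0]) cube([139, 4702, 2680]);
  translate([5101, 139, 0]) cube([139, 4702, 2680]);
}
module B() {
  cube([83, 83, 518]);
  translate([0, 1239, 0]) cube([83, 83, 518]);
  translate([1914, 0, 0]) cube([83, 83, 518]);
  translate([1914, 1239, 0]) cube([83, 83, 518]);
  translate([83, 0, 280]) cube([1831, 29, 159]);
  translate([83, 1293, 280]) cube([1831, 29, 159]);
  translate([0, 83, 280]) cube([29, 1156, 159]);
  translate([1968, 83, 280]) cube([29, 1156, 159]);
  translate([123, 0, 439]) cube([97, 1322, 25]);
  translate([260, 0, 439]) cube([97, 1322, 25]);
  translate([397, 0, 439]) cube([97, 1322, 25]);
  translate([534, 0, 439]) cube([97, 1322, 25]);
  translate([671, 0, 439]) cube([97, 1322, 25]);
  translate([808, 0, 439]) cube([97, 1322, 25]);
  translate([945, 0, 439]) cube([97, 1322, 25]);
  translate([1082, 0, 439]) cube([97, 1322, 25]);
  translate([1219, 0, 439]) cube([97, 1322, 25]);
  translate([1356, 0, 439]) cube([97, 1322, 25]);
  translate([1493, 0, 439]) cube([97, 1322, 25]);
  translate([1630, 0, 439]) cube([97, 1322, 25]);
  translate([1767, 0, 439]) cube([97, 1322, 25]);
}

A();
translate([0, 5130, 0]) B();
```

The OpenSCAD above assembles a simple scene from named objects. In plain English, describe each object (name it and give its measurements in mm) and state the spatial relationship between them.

A is the wall frame of a small rectangular building: four walls, each 2680 mm tall and 139 mm thick, enclosing a footprint 5240 mm (x) by 4980 mm (y) outside-to-outside, with no floor or roof. The front and back walls (the −y and +y sides) span the full width; the two side walls fit between them.

B is a bed frame 1997 mm long (x) by 1322 mm wide (y). Four 83×83 mm corner posts, 518 mm tall, at the corners of the footprint. Four rails of 29 mm thickness and 159 mm height run between adjacent posts with their undersides at z = 280 mm, their outer faces flush with the outside of the frame (the two x-running rails run between the posts' inner faces; the two y-running rails run between the posts' inner faces). 13 slats, each 97 mm wide (x) and 25 mm thick, lie across the top of the two x-running rails, running the full 1322 mm width of the frame in y; the slats are evenly spaced along x between the inner faces of the end posts with equal gaps (rounded down to the nearest mm) at the −x end and between each pair — any rounding remainder accumulates at the +x end.

The bed frame is on the floor beside the house frame on its +y side.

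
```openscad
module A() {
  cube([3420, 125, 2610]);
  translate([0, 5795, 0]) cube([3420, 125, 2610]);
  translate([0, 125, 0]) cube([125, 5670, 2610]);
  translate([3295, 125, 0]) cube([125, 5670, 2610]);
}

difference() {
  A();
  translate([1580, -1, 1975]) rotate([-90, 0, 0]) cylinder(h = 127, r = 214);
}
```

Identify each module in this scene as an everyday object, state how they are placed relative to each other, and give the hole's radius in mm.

A is a house frame. The house frame has a circular hole through its front wall. The hole's radius is 214 mm.

The subtracted cylinder has r = 214 mm.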